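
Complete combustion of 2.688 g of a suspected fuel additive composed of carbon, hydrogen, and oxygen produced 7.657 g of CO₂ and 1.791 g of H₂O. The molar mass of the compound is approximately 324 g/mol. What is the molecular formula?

mol C = 7.657 g CO₂ ÷ 44.009 g/mol = 0.17399 mol
mol H = 2 × 1.791 g H₂O ÷ 18.015 g/mol = 0.19883 mol
mass O = 2.688 − (2.0898 + 0.20042) = 0.39782 g → mol O = 0.39782 ÷ 15.999 = 0.024865 mol
Divide by the smallest (0.024865 mol): C 6.997, H 7.997, O 1.000
Empirical formula: C7H8O
Empirical-formula mass = 108.14 g/mol; 324 ÷ 108.14 ≈ 3, so the molecular formula is C21H24O3.

C21H24O3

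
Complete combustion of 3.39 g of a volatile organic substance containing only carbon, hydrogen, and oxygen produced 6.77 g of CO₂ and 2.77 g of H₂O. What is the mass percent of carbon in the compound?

mol C = 6.77 g CO₂ ÷ 44.009 g/mol = 0.1538 mol
mol H = 2 × 2.77 g H₂O ÷ 18.015 g/mol = 0.3075 mol
mass O = 3.39 − (1.848 + 0.3100) = 1.232 g → mol O = 1.232 ÷ 15.999 = 0.07703 mol
mass % C = 1.848 g ÷ 3.39 g × 100%

54.5%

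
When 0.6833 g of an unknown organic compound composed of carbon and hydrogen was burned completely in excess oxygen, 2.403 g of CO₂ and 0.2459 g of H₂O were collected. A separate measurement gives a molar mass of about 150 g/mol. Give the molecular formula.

C12H6

mol C = 2.403 g CO₂ ÷ 44.009 g/mol = 0.054602 mol
mol H = 2 × 0.2459 g H₂O ÷ 18.015 g/mol = 0.027299 mol
Divide by the smallest (0.027299 mol): C 2.000, H 1.000
Empirical formula: C2H
Empirical-formula mass = 25.03 g/mol; 150 ÷ 25.03 ≈ 6, so the molecular formula is C12H6.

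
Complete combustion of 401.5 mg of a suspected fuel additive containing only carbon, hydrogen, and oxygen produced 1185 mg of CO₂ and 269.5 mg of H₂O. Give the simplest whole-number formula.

C9H10O

mol C = 1.185 g CO₂ ÷ 44.009 g/mol = 0.026926 mol
mol H = 2 × 0.2695 g H₂O ÷ 18.015 g/mol = 0.029920 mol
mass O = 0.4015 − (0.32341 + 0.030159) = 0.047929 g → mol O = 0.047929 ÷ 15.999 = 0.0029958 mol
Divide by the smallest (0.0029958 mol): C 8.988, H 9.987, O 1.000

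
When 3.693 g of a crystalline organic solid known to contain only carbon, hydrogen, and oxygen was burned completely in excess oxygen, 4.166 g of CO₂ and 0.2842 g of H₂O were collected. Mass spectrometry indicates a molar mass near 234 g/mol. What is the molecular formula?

C6H2O10

mol C = 4.166 g CO₂ ÷ 44.009 g/mol = 0.094662 mol
mol H = 2 × 0.2842 g H₂O ÷ 18.015 g/mol = 0.031551 mol
mass O = 3.693 − (1.1370 + 0.031804) = 2.5242 g → mol O = 2.5242 ÷ 15.999 = 0.15777 mol
Divide by the smallest (0.031551 mol): C 3.000, H 1.000, O 5.000
Empirical formula: C3HO5
Empirical-formula mass = 117.04 g/mol; 234 ÷ 117.04 ≈ 2, so the molecular formula is C6H2O10.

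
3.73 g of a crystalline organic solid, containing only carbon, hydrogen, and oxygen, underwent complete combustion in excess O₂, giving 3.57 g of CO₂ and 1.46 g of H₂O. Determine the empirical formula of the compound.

CH2O2

mol C = 3.57 g CO₂ ÷ 44.009 g/mol = 0.08112 mol
mol H = 2 × 1.46 g H₂O ÷ 18.015 g/mol = 0.1621 mol
mass O = 3.73 − (0.9743 + 0.1634) = 2.592 g → mol O = 2.592 ÷ 15.999 = 0.1620 mol
Divide by the smallest (0.08112 mol): C 1.000, H 1.998, O 1.997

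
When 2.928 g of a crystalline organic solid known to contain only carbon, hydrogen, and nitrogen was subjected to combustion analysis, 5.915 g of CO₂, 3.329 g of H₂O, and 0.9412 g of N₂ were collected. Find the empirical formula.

mol C = 5.915 g CO₂ ÷ 44.009 g/mol = 0.13440 mol
mol H = 2 × 3.329 g H₂O ÷ 18.015 g/mol = 0.36958 mol
mol N = 2 × 0.9412 g N₂ ÷ 28.014 g/mol = 0.067195 mol
Divide by the smallest (0.067195 mol): C 2.000, H 5.500, N 1.000
Multiplying each by 2 gives whole numbers: C 4.00, H 11.00, N 2.00

C4H11N2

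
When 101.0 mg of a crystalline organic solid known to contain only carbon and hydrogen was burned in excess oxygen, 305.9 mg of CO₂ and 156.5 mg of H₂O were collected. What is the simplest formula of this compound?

mol C = 0.3059 g CO₂ ÷ 44.009 g/mol = 0.0069509 mol
mol H = 2 × 0.1565 g H₂O ÷ 18.015 g/mol = 0.017374 mol
Divide by the smallest (0.0069509 mol): C 1.000, H 2.500
Multiplying each by 2 gives whole numbers: C 2.00, H 5.00

C2H5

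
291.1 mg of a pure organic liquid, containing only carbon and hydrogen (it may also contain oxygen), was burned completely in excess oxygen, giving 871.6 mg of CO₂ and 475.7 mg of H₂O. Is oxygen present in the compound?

no

mol C = 0.8716 g CO₂ ÷ 44.009 g/mol = 0.019805 mol
mol H = 2 × 0.4757 g H₂O ÷ 18.015 g/mol = 0.052812 mol
C and H together account for 0.29111 g — essentially the entire 0.2911 g sample — so the compound contains no oxygen.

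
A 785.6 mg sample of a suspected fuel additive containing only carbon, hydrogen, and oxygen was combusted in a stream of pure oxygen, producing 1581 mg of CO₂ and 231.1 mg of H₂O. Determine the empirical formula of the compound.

C7H5O4

mol C = 1.581 g CO₂ ÷ 44.009 g/mol = 0.035924 mol
mol H = 2 × 0.2311 g H₂O ÷ 18.015 g/mol = 0.025656 mol
mass O = 0.7856 − (0.43149 + 0.025862) = 0.32825 g → mol O = 0.32825 ÷ 15.999 = 0.020517 mol
Divide by the smallest (0.020517 mol): C 1.751, H 1.251, O 1.000
Multiplying each by 4 gives whole numbers: C 7.00, H 5.00, O 4.00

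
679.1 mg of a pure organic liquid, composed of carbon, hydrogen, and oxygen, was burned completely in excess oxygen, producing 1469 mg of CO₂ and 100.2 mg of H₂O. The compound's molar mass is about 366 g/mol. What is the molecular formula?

mol C = 1.469 g CO₂ ÷ 44.009 g/mol = 0.033380 mol
mol H = 2 × 0.1002 g H₂O ÷ 18.015 g/mol = 0.011124 mol
mass O = 0.6791 − (0.40092 + 0.011213) = 0.26697 g → mol O = 0.26697 ÷ 15.999 = 0.016686 mol
Divide by the smallest (0.011124 mol): C 3.001, H 1.000, O 1.500
Multiplying each by 2 gives whole numbers: C 6.00, H 2.00, O 3.00
Empirical formula: C6H2O3
Empirical-formula mass = 122.08 g/mol; 366 ÷ 122.08 ≈ 3, so the molecular formula is C18H6O9.

C18H6O9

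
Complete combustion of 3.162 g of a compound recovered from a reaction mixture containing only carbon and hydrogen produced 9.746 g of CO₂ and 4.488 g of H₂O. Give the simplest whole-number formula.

C4H9

mol C = 9.746 g CO₂ ÷ 44.009 g/mol = 0.22145 mol
mol H = 2 × 4.488 g H₂O ÷ 18.015 g/mol = 0.49825 mol
Divide by the smallest (0.22145 mol): C 1.000, H 2.250
Multiplying each by 4 gives whole numbers: C 4.00, H 9.00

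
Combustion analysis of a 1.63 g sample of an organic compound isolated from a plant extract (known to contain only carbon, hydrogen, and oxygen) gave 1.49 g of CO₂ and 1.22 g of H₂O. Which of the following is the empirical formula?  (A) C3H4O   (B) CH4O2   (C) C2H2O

mol C = 1.49 g CO₂ ÷ 44.009 g/mol = 0.03386 mol
mol H = 2 × 1.22 g H₂O ÷ 18.015 g/mol = 0.1354 mol
mass O = 1.63 − (0.4067 + 0.1365) = 1.087 g → mol O = 1.087 ÷ 15.999 = 0.06793 mol
Divide by the smallest (0.03386 mol): C 1.000, H 4.000, O 2.006

(B) CH4O2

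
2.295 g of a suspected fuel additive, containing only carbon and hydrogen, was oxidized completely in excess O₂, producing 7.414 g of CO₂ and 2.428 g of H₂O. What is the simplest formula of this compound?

mol C = 7.414 g CO₂ ÷ 44.009 g/mol = 0.16847 mol
mol H = 2 × 2.428 g H₂O ÷ 18.015 g/mol = 0.26955 mol
Divide by the smallest (0.16847 mol): C 1.000, H 1.600
Multiplying each by 5 gives whole numbers: C 5.00, H 8.00

C5H8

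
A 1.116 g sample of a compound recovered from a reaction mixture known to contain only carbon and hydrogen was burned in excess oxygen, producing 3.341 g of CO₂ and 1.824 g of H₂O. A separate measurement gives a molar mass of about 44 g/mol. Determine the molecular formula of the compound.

mol C = 3.341 g CO₂ ÷ 44.009 g/mol = 0.075916 mol
mol H = 2 × 1.824 g H₂O ÷ 18.015 g/mol = 0.20250 mol
Divide by the smallest (0.075916 mol): C 1.000, H 2.667
Multiplying each by 3 gives whole numbers: C 3.00, H 8.00
Empirical formula: C3H8
Empirical-formula mass = 44.10 g/mol; 44 ÷ 44.10 ≈ 1, so the molecular formula is C3H8.

C3H8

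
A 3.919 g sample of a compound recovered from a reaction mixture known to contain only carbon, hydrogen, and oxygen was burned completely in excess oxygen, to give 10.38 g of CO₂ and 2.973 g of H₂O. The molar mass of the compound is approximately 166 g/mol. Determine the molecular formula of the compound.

C10H14O2

mol C = 10.38 g CO₂ ÷ 44.009 g/mol = 0.23586 mol
mol H = 2 × 2.973 g H₂O ÷ 18.015 g/mol = 0.33006 mol
mass O = 3.919 − (2.8329 + 0.33270) = 0.75338 g → mol O = 0.75338 ÷ 15.999 = 0.047089 mol
Divide by the smallest (0.047089 mol): C 5.009, H 7.009, O 1.000
Empirical formula: C5H7O
Empirical-formula mass = 83.11 g/mol; 166 ÷ 83.11 ≈ 2, so the molecular formula is C10H14O2.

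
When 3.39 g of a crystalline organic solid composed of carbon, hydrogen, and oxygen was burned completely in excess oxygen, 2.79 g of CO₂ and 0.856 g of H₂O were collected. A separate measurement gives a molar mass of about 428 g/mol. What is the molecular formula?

mol C = 2.79 g CO₂ ÷ 44.009 g/mol = 0.06340 mol
mol H = 2 × 0.856 g H₂O ÷ 18.015 g/mol = 0.09503 mol
mass O = 3.39 − (0.7615 + 0.09579) = 2.533 g → mol O = 2.533 ÷ 15.999 = 0.1583 mol
Divide by the smallest (0.06340 mol): C 1.000, H 1.499, O 2.497
Multiplying each by 2 gives whole numbers: C 2.00, H 3.00, O 4.99
Empirical formula: C2H3O5
Empirical-formula mass = 107.04 g/mol; 428 ÷ 107.04 ≈ 4, so the molecular formula is C8H12O20.

C8H12O20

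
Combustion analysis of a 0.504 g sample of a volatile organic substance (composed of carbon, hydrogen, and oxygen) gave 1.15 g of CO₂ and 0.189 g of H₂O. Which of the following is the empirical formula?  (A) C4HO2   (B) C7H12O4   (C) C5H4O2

(C) C5H4O2

mol C = 1.15 g CO₂ ÷ 44.009 g/mol = 0.02613 mol
mol H = 2 × 0.189 g H₂O ÷ 18.015 g/mol = 0.02098 mol
mass O = 0.504 − (0.3139 + 0.02115) = 0.1690 g → mol O = 0.1690 ÷ 15.999 = 0.01056 mol
Divide by the smallest (0.01056 mol): C 2.474, H 1.987, O 1.000
Multiplying each by 2 gives whole numbers: C 4.95, H 3.97, O 2.00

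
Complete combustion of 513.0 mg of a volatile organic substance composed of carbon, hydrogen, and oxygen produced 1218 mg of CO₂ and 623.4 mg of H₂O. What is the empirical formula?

mol C = 1.218 g CO₂ ÷ 44.009 g/mol = 0.027676 mol
mol H = 2 × 0.6234 g H₂O ÷ 18.015 g/mol = 0.069209 mol
mass O = 0.5130 − (0.33242 + 0.069763) = 0.11082 g → mol O = 0.11082 ÷ 15.999 = 0.0069266 mol
Divide by the smallest (0.0069266 mol): C 3.996, H 9.992, O 1.000

C4H10O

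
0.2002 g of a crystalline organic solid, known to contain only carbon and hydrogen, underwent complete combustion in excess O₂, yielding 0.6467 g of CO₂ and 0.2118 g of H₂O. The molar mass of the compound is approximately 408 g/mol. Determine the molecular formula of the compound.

mol C = 0.6467 g CO₂ ÷ 44.009 g/mol = 0.014695 mol
mol H = 2 × 0.2118 g H₂O ÷ 18.015 g/mol = 0.023514 mol
Divide by the smallest (0.014695 mol): C 1.000, H 1.600
Multiplying each by 5 gives whole numbers: C 5.00, H 8.00
Empirical formula: C5H8
Empirical-formula mass = 68.12 g/mol; 408 ÷ 68.12 ≈ 6, so the molecular formula is C30H48.

C30H48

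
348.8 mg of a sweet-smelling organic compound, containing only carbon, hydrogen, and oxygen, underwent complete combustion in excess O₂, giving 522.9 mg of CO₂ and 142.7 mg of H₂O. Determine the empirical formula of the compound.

C3H4O3

mol C = 0.5229 g CO₂ ÷ 44.009 g/mol = 0.011882 mol
mol H = 2 × 0.1427 g H₂O ÷ 18.015 g/mol = 0.015842 mol
mass O = 0.3488 − (0.14271 + 0.015969) = 0.19012 g → mol O = 0.19012 ÷ 15.999 = 0.011883 mol
Divide by the smallest (0.011882 mol): C 1.000, H 1.333, O 1.000
Multiplying each by 3 gives whole numbers: C 3.00, H 4.00, O 3.00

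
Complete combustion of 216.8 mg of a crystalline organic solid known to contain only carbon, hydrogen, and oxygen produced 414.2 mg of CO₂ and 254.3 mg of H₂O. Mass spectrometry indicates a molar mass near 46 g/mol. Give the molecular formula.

mol C = 0.4142 g CO₂ ÷ 44.009 g/mol = 0.0094117 mol
mol H = 2 × 0.2543 g H₂O ÷ 18.015 g/mol = 0.028232 mol
mass O = 0.2168 − (0.11304 + 0.028458) = 0.075298 g → mol O = 0.075298 ÷ 15.999 = 0.0047064 mol
Divide by the smallest (0.0047064 mol): C 2.000, H 5.999, O 1.000
Empirical formula: C2H6O
Empirical-formula mass = 46.07 g/mol; 46 ÷ 46.07 ≈ 1, so the molecular formula is C2H6O.

C2H6O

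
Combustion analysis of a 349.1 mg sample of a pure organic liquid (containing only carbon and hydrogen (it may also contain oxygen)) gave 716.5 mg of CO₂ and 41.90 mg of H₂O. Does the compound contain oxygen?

mol C = 0.7165 g CO₂ ÷ 44.009 g/mol = 0.016281 mol
mol H = 2 × 0.04190 g H₂O ÷ 18.015 g/mol = 0.0046517 mol
C and H account for only 0.20024 g of the 0.3491 g sample; the remaining 0.14886 g must be oxygen.

yes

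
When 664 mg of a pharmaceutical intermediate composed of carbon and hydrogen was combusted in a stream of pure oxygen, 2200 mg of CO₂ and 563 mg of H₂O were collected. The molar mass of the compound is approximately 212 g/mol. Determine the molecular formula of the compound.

C16H20

mol C = 2.20 g CO₂ ÷ 44.009 g/mol = 0.04999 mol
mol H = 2 × 0.563 g H₂O ÷ 18.015 g/mol = 0.06250 mol
Divide by the smallest (0.04999 mol): C 1.000, H 1.250
Multiplying each by 4 gives whole numbers: C 4.00, H 5.00
Empirical formula: C4H5
Empirical-formula mass = 53.08 g/mol; 212 ÷ 53.08 ≈ 4, so the molecular formula is C16H20.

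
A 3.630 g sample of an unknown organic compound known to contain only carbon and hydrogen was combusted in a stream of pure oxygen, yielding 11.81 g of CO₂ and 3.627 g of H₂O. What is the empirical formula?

mol C = 11.81 g CO₂ ÷ 44.009 g/mol = 0.26835 mol
mol H = 2 × 3.627 g H₂O ÷ 18.015 g/mol = 0.40266 mol
Divide by the smallest (0.26835 mol): C 1.000, H 1.500
Multiplying each by 2 gives whole numbers: C 2.00, H 3.00

C2H3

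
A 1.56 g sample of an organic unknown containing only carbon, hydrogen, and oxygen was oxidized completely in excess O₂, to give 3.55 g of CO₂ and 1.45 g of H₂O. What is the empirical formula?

C3H6O

mol C = 3.55 g CO₂ ÷ 44.009 g/mol = 0.08067 mol
mol H = 2 × 1.45 g H₂O ÷ 18.015 g/mol = 0.1610 mol
mass O = 1.56 − (0.9689 + 0.1623) = 0.4289 g → mol O = 0.4289 ÷ 15.999 = 0.02681 mol
Divide by the smallest (0.02681 mol): C 3.009, H 6.005, O 1.000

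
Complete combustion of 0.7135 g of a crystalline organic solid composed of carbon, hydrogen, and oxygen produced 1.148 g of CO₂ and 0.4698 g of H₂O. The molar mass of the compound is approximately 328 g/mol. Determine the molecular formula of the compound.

C12H24O10

mol C = 1.148 g CO₂ ÷ 44.009 g/mol = 0.026086 mol
mol H = 2 × 0.4698 g H₂O ÷ 18.015 g/mol = 0.052157 mol
mass O = 0.7135 − (0.31331 + 0.052574) = 0.34761 g → mol O = 0.34761 ÷ 15.999 = 0.021727 mol
Divide by the smallest (0.021727 mol): C 1.201, H 2.401, O 1.000
Multiplying each by 5 gives whole numbers: C 6.00, H 12.00, O 5.00
Empirical formula: C6H12O5
Empirical-formula mass = 164.16 g/mol; 328 ÷ 164.16 ≈ 2, so the molecular formula is C12H24O10.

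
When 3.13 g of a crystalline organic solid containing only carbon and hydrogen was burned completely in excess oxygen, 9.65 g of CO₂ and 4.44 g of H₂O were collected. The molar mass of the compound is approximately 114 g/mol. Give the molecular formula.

C8H18

mol C = 9.65 g CO₂ ÷ 44.009 g/mol = 0.2193 mol
mol H = 2 × 4.44 g H₂O ÷ 18.015 g/mol = 0.4929 mol
Divide by the smallest (0.2193 mol): C 1.000, H 2.248
Multiplying each by 4 gives whole numbers: C 4.00, H 8.99
Empirical formula: C4H9
Empirical-formula mass = 57.12 g/mol; 114 ÷ 57.12 ≈ 2, so the molecular formula is C8H18.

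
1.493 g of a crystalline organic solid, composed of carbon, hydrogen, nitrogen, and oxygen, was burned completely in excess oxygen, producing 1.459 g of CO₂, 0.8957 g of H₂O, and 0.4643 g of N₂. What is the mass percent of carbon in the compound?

26.67%

mol C = 1.459 g CO₂ ÷ 44.009 g/mol = 0.033152 mol
mol H = 2 × 0.8957 g H₂O ÷ 18.015 g/mol = 0.099439 mol
mol N = 2 × 0.4643 g N₂ ÷ 28.014 g/mol = 0.033148 mol
mass O = 1.493 − (0.39819 + 0.10023 + 0.46430) = 0.53027 g → mol O = 0.53027 ÷ 15.999 = 0.033144 mol
mass % C = 0.39819 g ÷ 1.493 g × 100%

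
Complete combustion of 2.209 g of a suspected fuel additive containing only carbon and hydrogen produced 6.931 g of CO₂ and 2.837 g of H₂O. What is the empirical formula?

mol C = 6.931 g CO₂ ÷ 44.009 g/mol = 0.15749 mol
mol H = 2 × 2.837 g H₂O ÷ 18.015 g/mol = 0.31496 mol
Divide by the smallest (0.15749 mol): C 1.000, H 2.000

CH2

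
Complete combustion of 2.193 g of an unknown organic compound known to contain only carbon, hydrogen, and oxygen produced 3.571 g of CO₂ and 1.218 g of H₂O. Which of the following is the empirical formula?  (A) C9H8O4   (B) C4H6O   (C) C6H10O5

mol C = 3.571 g CO₂ ÷ 44.009 g/mol = 0.081142 mol
mol H = 2 × 1.218 g H₂O ÷ 18.015 g/mol = 0.13522 mol
mass O = 2.193 − (0.97460 + 0.13630) = 1.0821 g → mol O = 1.0821 ÷ 15.999 = 0.067635 mol
Divide by the smallest (0.067635 mol): C 1.200, H 1.999, O 1.000
Multiplying each by 5 gives whole numbers: C 6.00, H 10.00, O 5.00

(C) C6H10O5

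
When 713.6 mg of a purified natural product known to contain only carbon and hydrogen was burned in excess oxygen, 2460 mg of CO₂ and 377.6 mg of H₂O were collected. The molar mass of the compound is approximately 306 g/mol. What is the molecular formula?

C24H18

mol C = 2.460 g CO₂ ÷ 44.009 g/mol = 0.055898 mol
mol H = 2 × 0.3776 g H₂O ÷ 18.015 g/mol = 0.041921 mol
Divide by the smallest (0.041921 mol): C 1.333, H 1.000
Multiplying each by 3 gives whole numbers: C 4.00, H 3.00
Empirical formula: C4H3
Empirical-formula mass = 51.07 g/mol; 306 ÷ 51.07 ≈ 6, so the molecular formula is C24H18.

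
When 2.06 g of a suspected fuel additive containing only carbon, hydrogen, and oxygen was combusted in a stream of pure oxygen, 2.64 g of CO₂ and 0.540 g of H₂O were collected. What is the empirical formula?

mol C = 2.64 g CO₂ ÷ 44.009 g/mol = 0.05999 mol
mol H = 2 × 0.540 g H₂O ÷ 18.015 g/mol = 0.05995 mol
mass O = 2.06 − (0.7205 + 0.06043) = 1.279 g → mol O = 1.279 ÷ 15.999 = 0.07995 mol
Divide by the smallest (0.05995 mol): C 1.001, H 1.000, O 1.334
Multiplying each by 3 gives whole numbers: C 3.00, H 3.00, O 4.00

C3H3O4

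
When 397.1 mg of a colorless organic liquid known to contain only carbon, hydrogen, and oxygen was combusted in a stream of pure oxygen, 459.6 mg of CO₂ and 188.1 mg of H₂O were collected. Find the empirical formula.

C2H4O3

mol C = 0.4596 g CO₂ ÷ 44.009 g/mol = 0.010443 mol
mol H = 2 × 0.1881 g H₂O ÷ 18.015 g/mol = 0.020883 mol
mass O = 0.3971 − (0.12543 + 0.021050) = 0.25062 g → mol O = 0.25062 ÷ 15.999 = 0.015664 mol
Divide by the smallest (0.010443 mol): C 1.000, H 2.000, O 1.500
Multiplying each by 2 gives whole numbers: C 2.00, H 4.00, O 3.00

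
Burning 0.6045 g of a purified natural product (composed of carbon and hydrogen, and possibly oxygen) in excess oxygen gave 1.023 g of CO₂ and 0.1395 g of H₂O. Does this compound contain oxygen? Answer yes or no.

yes

mol C = 1.023 g CO₂ ÷ 44.009 g/mol = 0.023245 mol
mol H = 2 × 0.1395 g H₂O ÷ 18.015 g/mol = 0.015487 mol
C and H account for only 0.29481 g of the 0.6045 g sample; the remaining 0.30969 g must be oxygen.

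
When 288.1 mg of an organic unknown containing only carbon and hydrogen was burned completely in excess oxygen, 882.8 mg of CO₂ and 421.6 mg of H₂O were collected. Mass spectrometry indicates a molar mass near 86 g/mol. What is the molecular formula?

mol C = 0.8828 g CO₂ ÷ 44.009 g/mol = 0.020060 mol
mol H = 2 × 0.4216 g H₂O ÷ 18.015 g/mol = 0.046805 mol
Divide by the smallest (0.020060 mol): C 1.000, H 2.333
Multiplying each by 3 gives whole numbers: C 3.00, H 7.00
Empirical formula: C3H7
Empirical-formula mass = 43.09 g/mol; 86 ÷ 43.09 ≈ 2, so the molecular formula is C6H14.

C6H14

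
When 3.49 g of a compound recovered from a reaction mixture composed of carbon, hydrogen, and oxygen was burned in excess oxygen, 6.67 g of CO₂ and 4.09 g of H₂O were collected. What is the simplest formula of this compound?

C2H6O

mol C = 6.67 g CO₂ ÷ 44.009 g/mol = 0.1516 mol
mol H = 2 × 4.09 g H₂O ÷ 18.015 g/mol = 0.4541 mol
mass O = 3.49 − (1.820 + 0.4577) = 1.212 g → mol O = 1.212 ÷ 15.999 = 0.07575 mol
Divide by the smallest (0.07575 mol): C 2.001, H 5.994, O 1.000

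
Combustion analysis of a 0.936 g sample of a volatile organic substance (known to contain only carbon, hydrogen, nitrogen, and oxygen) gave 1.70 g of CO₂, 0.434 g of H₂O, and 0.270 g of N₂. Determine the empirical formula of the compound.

C4H5N2O

mol C = 1.70 g CO₂ ÷ 44.009 g/mol = 0.03863 mol
mol H = 2 × 0.434 g H₂O ÷ 18.015 g/mol = 0.04818 mol
mol N = 2 × 0.270 g N₂ ÷ 28.014 g/mol = 0.01928 mol
mass O = 0.936 − (0.4640 + 0.04857 + 0.2700) = 0.1535 g → mol O = 0.1535 ÷ 15.999 = 0.009592 mol
Divide by the smallest (0.009592 mol): C 4.027, H 5.023, N 2.010, O 1.000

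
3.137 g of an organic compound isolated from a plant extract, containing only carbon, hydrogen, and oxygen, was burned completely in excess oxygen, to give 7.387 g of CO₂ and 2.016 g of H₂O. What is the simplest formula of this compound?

C3H4O

mol C = 7.387 g CO₂ ÷ 44.009 g/mol = 0.16785 mol
mol H = 2 × 2.016 g H₂O ÷ 18.015 g/mol = 0.22381 mol
mass O = 3.137 − (2.0161 + 0.22560) = 0.89533 g → mol O = 0.89533 ÷ 15.999 = 0.055961 mol
Divide by the smallest (0.055961 mol): C 2.999, H 3.999, O 1.000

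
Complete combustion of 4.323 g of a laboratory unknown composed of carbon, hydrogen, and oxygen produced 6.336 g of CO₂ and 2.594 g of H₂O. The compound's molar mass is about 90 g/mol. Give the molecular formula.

C3H6O3

mol C = 6.336 g CO₂ ÷ 44.009 g/mol = 0.14397 mol
mol H = 2 × 2.594 g H₂O ÷ 18.015 g/mol = 0.28798 mol
mass O = 4.323 − (1.7292 + 0.29029) = 2.3035 g → mol O = 2.3035 ÷ 15.999 = 0.14398 mol
Divide by the smallest (0.14397 mol): C 1.000, H 2.000, O 1.000
Empirical formula: CH2O
Empirical-formula mass = 30.03 g/mol; 90 ÷ 30.03 ≈ 3, so the molecular formula is C3H6O3.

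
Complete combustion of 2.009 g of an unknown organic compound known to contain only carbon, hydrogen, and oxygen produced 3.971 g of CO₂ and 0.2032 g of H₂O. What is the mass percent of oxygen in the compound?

44.92%

mol C = 3.971 g CO₂ ÷ 44.009 g/mol = 0.090232 mol
mol H = 2 × 0.2032 g H₂O ÷ 18.015 g/mol = 0.022559 mol
mass O = 2.009 − (1.0838 + 0.022739) = 0.90249 g → mol O = 0.90249 ÷ 15.999 = 0.056409 mol
mass % O = 0.90249 g ÷ 2.009 g × 100%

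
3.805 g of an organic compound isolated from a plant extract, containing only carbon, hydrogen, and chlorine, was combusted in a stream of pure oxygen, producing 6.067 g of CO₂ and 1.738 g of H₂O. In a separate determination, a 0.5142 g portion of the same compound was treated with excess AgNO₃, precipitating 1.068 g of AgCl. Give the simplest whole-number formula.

C5H7Cl2

mol C = 6.067 g CO₂ ÷ 44.009 g/mol = 0.13786 mol
mol H = 2 × 1.738 g H₂O ÷ 18.015 g/mol = 0.19295 mol
From the AgCl data: mol Cl per gram of compound = (1.068 ÷ 143.318) ÷ 0.5142 = 0.014492 mol/g, so in the 3.805 g combustion sample mol Cl = 0.055143 mol
Divide by the smallest (0.055143 mol): C 2.500, H 3.499, Cl 1.000
Multiplying each by 2 gives whole numbers: C 5.00, H 7.00, Cl 2.00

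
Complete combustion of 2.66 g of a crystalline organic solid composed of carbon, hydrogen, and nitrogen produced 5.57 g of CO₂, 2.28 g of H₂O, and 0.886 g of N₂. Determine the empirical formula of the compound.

C2H4N

mol C = 5.57 g CO₂ ÷ 44.009 g/mol = 0.1266 mol
mol H = 2 × 2.28 g H₂O ÷ 18.015 g/mol = 0.2531 mol
mol N = 2 × 0.886 g N₂ ÷ 28.014 g/mol = 0.06325 mol
Divide by the smallest (0.06325 mol): C 2.001, H 4.002, N 1.000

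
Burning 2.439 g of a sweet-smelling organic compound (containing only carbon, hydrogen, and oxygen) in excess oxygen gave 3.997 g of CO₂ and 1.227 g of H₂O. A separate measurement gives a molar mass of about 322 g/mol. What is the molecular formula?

C12H18O10

mol C = 3.997 g CO₂ ÷ 44.009 g/mol = 0.090822 mol
mol H = 2 × 1.227 g H₂O ÷ 18.015 g/mol = 0.13622 mol
mass O = 2.439 − (1.0909 + 0.13731) = 1.2108 g → mol O = 1.2108 ÷ 15.999 = 0.075681 mol
Divide by the smallest (0.075681 mol): C 1.200, H 1.800, O 1.000
Multiplying each by 5 gives whole numbers: C 6.00, H 9.00, O 5.00
Empirical formula: C6H9O5
Empirical-formula mass = 161.13 g/mol; 322 ÷ 161.13 ≈ 2, so the molecular formula is C12H18O10.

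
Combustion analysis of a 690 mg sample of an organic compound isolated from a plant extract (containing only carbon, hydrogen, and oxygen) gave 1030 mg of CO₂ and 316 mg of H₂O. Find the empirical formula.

mol C = 1.03 g CO₂ ÷ 44.009 g/mol = 0.02340 mol
mol H = 2 × 0.316 g H₂O ÷ 18.015 g/mol = 0.03508 mol
mass O = 0.690 − (0.2811 + 0.03536) = 0.3735 g → mol O = 0.3735 ÷ 15.999 = 0.02335 mol
Divide by the smallest (0.02335 mol): C 1.002, H 1.503, O 1.000
Multiplying each by 2 gives whole numbers: C 2.00, H 3.01, O 2.00

C2H3O2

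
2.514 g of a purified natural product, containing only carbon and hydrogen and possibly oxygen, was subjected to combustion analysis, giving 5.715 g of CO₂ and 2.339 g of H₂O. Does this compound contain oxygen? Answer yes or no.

yes

mol C = 5.715 g CO₂ ÷ 44.009 g/mol = 0.12986 mol
mol H = 2 × 2.339 g H₂O ÷ 18.015 g/mol = 0.25967 mol
C and H account for only 1.8215 g of the 2.514 g sample; the remaining 0.69250 g must be oxygen.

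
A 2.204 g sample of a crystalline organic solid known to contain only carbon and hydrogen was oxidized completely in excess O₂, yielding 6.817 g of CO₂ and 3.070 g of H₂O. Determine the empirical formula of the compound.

C5H11

mol C = 6.817 g CO₂ ÷ 44.009 g/mol = 0.15490 mol
mol H = 2 × 3.070 g H₂O ÷ 18.015 g/mol = 0.34083 mol
Divide by the smallest (0.15490 mol): C 1.000, H 2.200
Multiplying each by 5 gives whole numbers: C 5.00, H 11.00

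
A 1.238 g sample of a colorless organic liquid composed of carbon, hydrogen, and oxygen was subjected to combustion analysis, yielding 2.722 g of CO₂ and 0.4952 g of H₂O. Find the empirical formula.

C9H8O4

mol C = 2.722 g CO₂ ÷ 44.009 g/mol = 0.061851 mol
mol H = 2 × 0.4952 g H₂O ÷ 18.015 g/mol = 0.054976 mol
mass O = 1.238 − (0.74289 + 0.055416) = 0.43969 g → mol O = 0.43969 ÷ 15.999 = 0.027482 mol
Divide by the smallest (0.027482 mol): C 2.251, H 2.000, O 1.000
Multiplying each by 4 gives whole numbers: C 9.00, H 8.00, O 4.00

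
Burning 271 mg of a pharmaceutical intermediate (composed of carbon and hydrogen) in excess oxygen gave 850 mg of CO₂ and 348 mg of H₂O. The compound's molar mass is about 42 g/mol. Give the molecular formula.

mol C = 0.850 g CO₂ ÷ 44.009 g/mol = 0.01931 mol
mol H = 2 × 0.348 g H₂O ÷ 18.015 g/mol = 0.03863 mol
Divide by the smallest (0.01931 mol): C 1.000, H 2.000
Empirical formula: CH2
Empirical-formula mass = 14.03 g/mol; 42 ÷ 14.03 ≈ 3, so the molecular formula is C3H6.

C3H6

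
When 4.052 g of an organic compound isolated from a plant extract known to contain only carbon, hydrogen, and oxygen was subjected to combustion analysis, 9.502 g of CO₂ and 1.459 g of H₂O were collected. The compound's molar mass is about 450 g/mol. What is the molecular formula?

mol C = 9.502 g CO₂ ÷ 44.009 g/mol = 0.21591 mol
mol H = 2 × 1.459 g H₂O ÷ 18.015 g/mol = 0.16198 mol
mass O = 4.052 − (2.5933 + 0.16327) = 1.2954 g → mol O = 1.2954 ÷ 15.999 = 0.080969 mol
Divide by the smallest (0.080969 mol): C 2.667, H 2.000, O 1.000
Multiplying each by 3 gives whole numbers: C 8.00, H 6.00, O 3.00
Empirical formula: C8H6O3
Empirical-formula mass = 150.13 g/mol; 450 ÷ 150.13 ≈ 3, so the molecular formula is C24H18O9.

C24H18O9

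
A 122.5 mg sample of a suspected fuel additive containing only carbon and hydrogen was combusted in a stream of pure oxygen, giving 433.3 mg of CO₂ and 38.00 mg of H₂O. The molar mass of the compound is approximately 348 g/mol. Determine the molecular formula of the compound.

C28H12

mol C = 0.4333 g CO₂ ÷ 44.009 g/mol = 0.0098457 mol
mol H = 2 × 0.03800 g H₂O ÷ 18.015 g/mol = 0.0042187 mol
Divide by the smallest (0.0042187 mol): C 2.334, H 1.000
Multiplying each by 3 gives whole numbers: C 7.00, H 3.00
Empirical formula: C7H3
Empirical-formula mass = 87.10 g/mol; 348 ÷ 87.10 ≈ 4, so the molecular formula is C28H12.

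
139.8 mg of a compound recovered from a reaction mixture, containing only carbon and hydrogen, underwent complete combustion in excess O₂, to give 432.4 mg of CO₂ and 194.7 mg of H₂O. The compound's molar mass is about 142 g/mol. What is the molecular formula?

mol C = 0.4324 g CO₂ ÷ 44.009 g/mol = 0.0098253 mol
mol H = 2 × 0.1947 g H₂O ÷ 18.015 g/mol = 0.021615 mol
Divide by the smallest (0.0098253 mol): C 1.000, H 2.200
Multiplying each by 5 gives whole numbers: C 5.00, H 11.00
Empirical formula: C5H11
Empirical-formula mass = 71.14 g/mol; 142 ÷ 71.14 ≈ 2, so the molecular formula is C10H22.

C10H22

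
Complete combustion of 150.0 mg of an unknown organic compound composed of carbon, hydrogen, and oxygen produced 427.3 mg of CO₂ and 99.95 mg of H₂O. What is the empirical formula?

C7H8O

mol C = 0.4273 g CO₂ ÷ 44.009 g/mol = 0.0097094 mol
mol H = 2 × 0.09995 g H₂O ÷ 18.015 g/mol = 0.011096 mol
mass O = 0.1500 − (0.11662 + 0.011185) = 0.022196 g → mol O = 0.022196 ÷ 15.999 = 0.0013873 mol
Divide by the smallest (0.0013873 mol): C 6.999, H 7.998, O 1.000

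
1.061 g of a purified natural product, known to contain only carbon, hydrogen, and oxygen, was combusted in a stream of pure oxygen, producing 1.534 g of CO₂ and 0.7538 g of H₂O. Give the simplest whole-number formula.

C5H12O5

mol C = 1.534 g CO₂ ÷ 44.009 g/mol = 0.034857 mol
mol H = 2 × 0.7538 g H₂O ÷ 18.015 g/mol = 0.083686 mol
mass O = 1.061 − (0.41866 + 0.084355) = 0.55798 g → mol O = 0.55798 ÷ 15.999 = 0.034876 mol
Divide by the smallest (0.034857 mol): C 1.000, H 2.401, O 1.001
Multiplying each by 5 gives whole numbers: C 5.00, H 12.00, O 5.00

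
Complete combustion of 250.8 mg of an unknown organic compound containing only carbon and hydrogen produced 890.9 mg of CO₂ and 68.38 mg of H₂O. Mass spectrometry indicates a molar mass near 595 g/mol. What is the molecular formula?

C48H18

mol C = 0.8909 g CO₂ ÷ 44.009 g/mol = 0.020244 mol
mol H = 2 × 0.06838 g H₂O ÷ 18.015 g/mol = 0.0075915 mol
Divide by the smallest (0.0075915 mol): C 2.667, H 1.000
Multiplying each by 3 gives whole numbers: C 8.00, H 3.00
Empirical formula: C8H3
Empirical-formula mass = 99.11 g/mol; 595 ÷ 99.11 ≈ 6, so the molecular formula is C48H18.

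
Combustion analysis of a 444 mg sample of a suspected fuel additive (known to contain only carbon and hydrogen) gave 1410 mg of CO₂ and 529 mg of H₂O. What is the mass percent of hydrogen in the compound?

13.3%

mol C = 1.41 g CO₂ ÷ 44.009 g/mol = 0.03204 mol
mol H = 2 × 0.529 g H₂O ÷ 18.015 g/mol = 0.05873 mol
mass % H = 0.05920 g ÷ 0.444 g × 100%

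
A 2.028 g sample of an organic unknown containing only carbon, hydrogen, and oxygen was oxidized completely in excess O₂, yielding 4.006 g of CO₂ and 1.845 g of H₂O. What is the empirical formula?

mol C = 4.006 g CO₂ ÷ 44.009 g/mol = 0.091027 mol
mol H = 2 × 1.845 g H₂O ÷ 18.015 g/mol = 0.20483 mol
mass O = 2.028 − (1.0933 + 0.20647) = 0.72821 g → mol O = 0.72821 ÷ 15.999 = 0.045516 mol
Divide by the smallest (0.045516 mol): C 2.000, H 4.500, O 1.000
Multiplying each by 2 gives whole numbers: C 4.00, H 9.00, O 2.00

C4H9O2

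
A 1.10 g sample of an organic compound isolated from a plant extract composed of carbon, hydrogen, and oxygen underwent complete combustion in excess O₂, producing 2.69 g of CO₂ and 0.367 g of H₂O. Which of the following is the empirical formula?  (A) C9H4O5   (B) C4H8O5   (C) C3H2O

mol C = 2.69 g CO₂ ÷ 44.009 g/mol = 0.06112 mol
mol H = 2 × 0.367 g H₂O ÷ 18.015 g/mol = 0.04074 mol
mass O = 1.10 − (0.7342 + 0.04107) = 0.3248 g → mol O = 0.3248 ÷ 15.999 = 0.02030 mol
Divide by the smallest (0.02030 mol): C 3.011, H 2.007, O 1.000

(C) C3H2O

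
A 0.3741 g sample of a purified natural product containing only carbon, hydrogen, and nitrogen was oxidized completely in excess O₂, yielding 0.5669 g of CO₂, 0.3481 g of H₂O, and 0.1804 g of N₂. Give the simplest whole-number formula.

CH3N

mol C = 0.5669 g CO₂ ÷ 44.009 g/mol = 0.012881 mol
mol H = 2 × 0.3481 g H₂O ÷ 18.015 g/mol = 0.038646 mol
mol N = 2 × 0.1804 g N₂ ÷ 28.014 g/mol = 0.012879 mol
Divide by the smallest (0.012879 mol): C 1.000, H 3.001, N 1.000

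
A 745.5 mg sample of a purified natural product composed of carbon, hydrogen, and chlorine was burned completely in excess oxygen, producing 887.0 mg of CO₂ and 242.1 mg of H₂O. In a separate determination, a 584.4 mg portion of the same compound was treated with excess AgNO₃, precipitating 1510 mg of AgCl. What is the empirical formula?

C3H4Cl2

mol C = 0.8870 g CO₂ ÷ 44.009 g/mol = 0.020155 mol
mol H = 2 × 0.2421 g H₂O ÷ 18.015 g/mol = 0.026878 mol
From the AgCl data: mol Cl per gram of compound = (1.510 ÷ 143.318) ÷ 0.5844 = 0.018029 mol/g, so in the 0.7455 g combustion sample mol Cl = 0.013440 mol
Divide by the smallest (0.013440 mol): C 1.500, H 2.000, Cl 1.000
Multiplying each by 2 gives whole numbers: C 3.00, H 4.00, Cl 2.00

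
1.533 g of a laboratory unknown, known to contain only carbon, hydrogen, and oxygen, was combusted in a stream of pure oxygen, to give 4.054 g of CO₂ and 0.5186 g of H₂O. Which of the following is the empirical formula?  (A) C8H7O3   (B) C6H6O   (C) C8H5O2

(C) C8H5O2

mol C = 4.054 g CO₂ ÷ 44.009 g/mol = 0.092118 mol
mol H = 2 × 0.5186 g H₂O ÷ 18.015 g/mol = 0.057574 mol
mass O = 1.533 − (1.1064 + 0.058035) = 0.36854 g → mol O = 0.36854 ÷ 15.999 = 0.023035 mol
Divide by the smallest (0.023035 mol): C 3.999, H 2.499, O 1.000
Multiplying each by 2 gives whole numbers: C 8.00, H 5.00, O 2.00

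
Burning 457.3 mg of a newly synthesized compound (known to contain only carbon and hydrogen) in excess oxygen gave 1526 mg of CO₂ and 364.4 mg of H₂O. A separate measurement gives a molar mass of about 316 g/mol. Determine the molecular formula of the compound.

mol C = 1.526 g CO₂ ÷ 44.009 g/mol = 0.034675 mol
mol H = 2 × 0.3644 g H₂O ÷ 18.015 g/mol = 0.040455 mol
Divide by the smallest (0.034675 mol): C 1.000, H 1.167
Multiplying each by 6 gives whole numbers: C 6.00, H 7.00
Empirical formula: C6H7
Empirical-formula mass = 79.12 g/mol; 316 ÷ 79.12 ≈ 4, so the molecular formula is C24H28.

C24H28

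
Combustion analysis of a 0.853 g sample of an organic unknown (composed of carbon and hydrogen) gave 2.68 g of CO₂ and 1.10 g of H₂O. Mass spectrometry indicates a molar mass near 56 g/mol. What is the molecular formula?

C4H8

mol C = 2.68 g CO₂ ÷ 44.009 g/mol = 0.06090 mol
mol H = 2 × 1.10 g H₂O ÷ 18.015 g/mol = 0.1221 mol
Divide by the smallest (0.06090 mol): C 1.000, H 2.005
Empirical formula: CH2
Empirical-formula mass = 14.03 g/mol; 56 ÷ 14.03 ≈ 4, so the molecular formula is C4H8.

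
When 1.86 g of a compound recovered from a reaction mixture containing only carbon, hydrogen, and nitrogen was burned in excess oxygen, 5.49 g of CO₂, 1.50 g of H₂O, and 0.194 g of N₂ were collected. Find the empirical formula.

C9H12N

mol C = 5.49 g CO₂ ÷ 44.009 g/mol = 0.1247 mol
mol H = 2 × 1.50 g H₂O ÷ 18.015 g/mol = 0.1665 mol
mol N = 2 × 0.194 g N₂ ÷ 28.014 g/mol = 0.01385 mol
Divide by the smallest (0.01385 mol): C 9.007, H 12.023, N 1.000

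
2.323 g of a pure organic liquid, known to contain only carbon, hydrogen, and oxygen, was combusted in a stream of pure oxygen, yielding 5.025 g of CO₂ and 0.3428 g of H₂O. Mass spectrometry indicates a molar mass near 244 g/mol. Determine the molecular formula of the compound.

mol C = 5.025 g CO₂ ÷ 44.009 g/mol = 0.11418 mol
mol H = 2 × 0.3428 g H₂O ÷ 18.015 g/mol = 0.038057 mol
mass O = 2.323 − (1.3714 + 0.038362) = 0.91321 g → mol O = 0.91321 ÷ 15.999 = 0.057079 mol
Divide by the smallest (0.038057 mol): C 3.000, H 1.000, O 1.500
Multiplying each by 2 gives whole numbers: C 6.00, H 2.00, O 3.00
Empirical formula: C6H2O3
Empirical-formula mass = 122.08 g/mol; 244 ÷ 122.08 ≈ 2, so the molecular formula is C12H4O6.

C12H4O6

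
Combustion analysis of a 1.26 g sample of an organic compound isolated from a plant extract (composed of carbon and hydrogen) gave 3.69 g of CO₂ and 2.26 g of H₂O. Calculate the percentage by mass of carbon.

mol C = 3.69 g CO₂ ÷ 44.009 g/mol = 0.08385 mol
mol H = 2 × 2.26 g H₂O ÷ 18.015 g/mol = 0.2509 mol
mass % C = 1.007 g ÷ 1.26 g × 100%

79.9%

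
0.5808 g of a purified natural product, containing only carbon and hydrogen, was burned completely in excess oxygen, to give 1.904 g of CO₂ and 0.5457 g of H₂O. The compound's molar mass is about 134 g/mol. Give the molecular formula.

C10H14

mol C = 1.904 g CO₂ ÷ 44.009 g/mol = 0.043264 mol
mol H = 2 × 0.5457 g H₂O ÷ 18.015 g/mol = 0.060583 mol
Divide by the smallest (0.043264 mol): C 1.000, H 1.400
Multiplying each by 5 gives whole numbers: C 5.00, H 7.00
Empirical formula: C5H7
Empirical-formula mass = 67.11 g/mol; 134 ÷ 67.11 ≈ 2, so the molecular formula is C10H14.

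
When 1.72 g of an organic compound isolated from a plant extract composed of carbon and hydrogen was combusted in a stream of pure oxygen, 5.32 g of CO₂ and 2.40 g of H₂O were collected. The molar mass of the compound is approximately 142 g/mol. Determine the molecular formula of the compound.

mol C = 5.32 g CO₂ ÷ 44.009 g/mol = 0.1209 mol
mol H = 2 × 2.40 g H₂O ÷ 18.015 g/mol = 0.2664 mol
Divide by the smallest (0.1209 mol): C 1.000, H 2.204
Multiplying each by 5 gives whole numbers: C 5.00, H 11.02
Empirical formula: C5H11
Empirical-formula mass = 71.14 g/mol; 142 ÷ 71.14 ≈ 2, so the molecular formula is C10H22.

C10H22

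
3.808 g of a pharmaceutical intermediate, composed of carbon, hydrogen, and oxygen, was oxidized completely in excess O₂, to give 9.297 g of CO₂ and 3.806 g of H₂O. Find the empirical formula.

mol C = 9.297 g CO₂ ÷ 44.009 g/mol = 0.21125 mol
mol H = 2 × 3.806 g H₂O ÷ 18.015 g/mol = 0.42254 mol
mass O = 3.808 − (2.5374 + 0.42592) = 0.84473 g → mol O = 0.84473 ÷ 15.999 = 0.052799 mol
Divide by the smallest (0.052799 mol): C 4.001, H 8.003, O 1.000

C4H8O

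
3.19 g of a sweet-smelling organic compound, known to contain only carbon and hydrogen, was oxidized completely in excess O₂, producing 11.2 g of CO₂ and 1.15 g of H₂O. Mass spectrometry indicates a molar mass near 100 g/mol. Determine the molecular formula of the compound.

mol C = 11.2 g CO₂ ÷ 44.009 g/mol = 0.2545 mol
mol H = 2 × 1.15 g H₂O ÷ 18.015 g/mol = 0.1277 mol
Divide by the smallest (0.1277 mol): C 1.993, H 1.000
Empirical formula: C2H
Empirical-formula mass = 25.03 g/mol; 100 ÷ 25.03 ≈ 4, so the molecular formula is C8H4.

C8H4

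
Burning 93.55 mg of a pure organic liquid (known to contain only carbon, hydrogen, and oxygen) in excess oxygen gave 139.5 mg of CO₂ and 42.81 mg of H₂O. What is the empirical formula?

C2H3O2

mol C = 0.1395 g CO₂ ÷ 44.009 g/mol = 0.0031698 mol
mol H = 2 × 0.04281 g H₂O ÷ 18.015 g/mol = 0.0047527 mol
mass O = 0.09355 − (0.038073 + 0.0047907) = 0.050687 g → mol O = 0.050687 ÷ 15.999 = 0.0031681 mol
Divide by the smallest (0.0031681 mol): C 1.001, H 1.500, O 1.000
Multiplying each by 2 gives whole numbers: C 2.00, H 3.00, O 2.00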